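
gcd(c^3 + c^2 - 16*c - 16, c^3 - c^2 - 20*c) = c + 4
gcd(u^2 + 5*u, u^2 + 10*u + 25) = u + 5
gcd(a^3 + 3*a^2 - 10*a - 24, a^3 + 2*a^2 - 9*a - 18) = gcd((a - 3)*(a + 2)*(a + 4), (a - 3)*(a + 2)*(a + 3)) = a^2 - a - 6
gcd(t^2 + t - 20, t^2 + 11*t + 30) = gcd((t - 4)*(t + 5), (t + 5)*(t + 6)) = t + 5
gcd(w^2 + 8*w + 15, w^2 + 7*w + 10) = w + 5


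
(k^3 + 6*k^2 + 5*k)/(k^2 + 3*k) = (k^2 + 6*k + 5)/(k + 3)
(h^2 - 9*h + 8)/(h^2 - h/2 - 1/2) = 2*(h - 8)/(2*h + 1)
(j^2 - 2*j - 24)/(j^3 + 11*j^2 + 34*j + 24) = (j - 6)/(j^2 + 7*j + 6)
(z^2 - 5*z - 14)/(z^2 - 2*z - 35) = (z + 2)/(z + 5)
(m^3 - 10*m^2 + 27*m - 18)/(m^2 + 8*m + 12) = (m^3 - 10*m^2 + 27*m - 18)/(m^2 + 8*m + 12)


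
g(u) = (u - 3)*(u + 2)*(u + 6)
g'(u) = (u - 3)*(u + 2) + (u - 3)*(u + 6) + (u + 2)*(u + 6)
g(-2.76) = 14.18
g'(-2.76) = -16.75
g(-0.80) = -23.71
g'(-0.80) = -18.08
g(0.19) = -38.09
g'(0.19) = -9.99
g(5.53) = 219.66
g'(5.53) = 135.04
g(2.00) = -32.00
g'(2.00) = 20.00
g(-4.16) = 28.46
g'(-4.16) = -1.68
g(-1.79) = -4.23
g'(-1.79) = -20.29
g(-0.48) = -29.20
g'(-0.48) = -16.11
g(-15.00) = -2106.00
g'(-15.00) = 513.00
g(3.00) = 0.00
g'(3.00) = 45.00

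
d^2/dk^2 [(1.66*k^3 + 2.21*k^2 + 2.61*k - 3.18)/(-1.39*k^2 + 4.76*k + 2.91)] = (-7.105427357601e-15*k^4 - 127.98235*k^3 - 154.732842*k^2 - 273.926322*k + 204.70425)/(2.685619*k^6 - 27.590388*k^5 + 77.614959*k^4 + 7.672168*k^3 - 162.488871*k^2 - 120.924468*k - 24.642171)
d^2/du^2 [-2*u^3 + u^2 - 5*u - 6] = 2 - 12*u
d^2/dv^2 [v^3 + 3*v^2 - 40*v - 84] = 6*v + 6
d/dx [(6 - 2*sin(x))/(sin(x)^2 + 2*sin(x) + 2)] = 2*(sin(x)^2 - 6*sin(x) - 8)*cos(x)/(sin(x)^2 + 2*sin(x) + 2)^2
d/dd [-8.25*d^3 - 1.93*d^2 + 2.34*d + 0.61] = -24.75*d^2 - 3.86*d + 2.34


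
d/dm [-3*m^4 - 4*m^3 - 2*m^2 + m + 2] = -12*m^3 - 12*m^2 - 4*m + 1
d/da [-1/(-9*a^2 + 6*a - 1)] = 6*(1 - 3*a)/(9*a^2 - 6*a + 1)^2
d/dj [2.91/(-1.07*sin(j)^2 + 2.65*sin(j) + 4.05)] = (6.2274*sin(j) - 7.7115)*cos(j)/(-1.07*sin(j)^2 + 2.65*sin(j) + 4.05)^2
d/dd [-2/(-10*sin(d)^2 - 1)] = -20*sin(2*d)/(5*cos(2*d) - 6)^2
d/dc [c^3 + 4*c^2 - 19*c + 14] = 3*c^2 + 8*c - 19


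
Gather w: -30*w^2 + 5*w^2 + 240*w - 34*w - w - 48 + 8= -25*w^2 + 205*w - 40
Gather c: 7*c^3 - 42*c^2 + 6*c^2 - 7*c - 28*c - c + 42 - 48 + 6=7*c^3 - 36*c^2 - 36*c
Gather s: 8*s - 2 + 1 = 8*s - 1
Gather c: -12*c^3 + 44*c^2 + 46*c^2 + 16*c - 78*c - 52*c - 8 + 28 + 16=-12*c^3 + 90*c^2 - 114*c + 36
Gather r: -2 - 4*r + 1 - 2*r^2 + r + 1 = -2*r^2 - 3*r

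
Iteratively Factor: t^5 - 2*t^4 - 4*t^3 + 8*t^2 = (t + 2)*(t^4 - 4*t^3 + 4*t^2) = t*(t + 2)*(t^3 - 4*t^2 + 4*t) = t*(t - 2)*(t + 2)*(t^2 - 2*t) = t*(t - 2)^2*(t + 2)*(t)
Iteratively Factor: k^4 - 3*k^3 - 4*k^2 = (k + 1)*(k^3 - 4*k^2) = k*(k + 1)*(k^2 - 4*k) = k*(k - 4)*(k + 1)*(k)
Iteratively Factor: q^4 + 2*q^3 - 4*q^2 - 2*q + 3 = (q + 3)*(q^3 - q^2 - q + 1) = (q - 1)*(q + 3)*(q^2 - 1) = (q - 1)*(q + 1)*(q + 3)*(q - 1)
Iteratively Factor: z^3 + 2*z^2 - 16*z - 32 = (z + 4)*(z^2 - 2*z - 8) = (z + 2)*(z + 4)*(z - 4)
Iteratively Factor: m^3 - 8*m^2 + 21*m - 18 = (m - 3)*(m^2 - 5*m + 6) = (m - 3)^2*(m - 2)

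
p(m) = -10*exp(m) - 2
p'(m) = -10*exp(m)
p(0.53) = -18.99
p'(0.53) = -16.99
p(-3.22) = -2.40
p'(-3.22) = -0.40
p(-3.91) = -2.20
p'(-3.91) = -0.20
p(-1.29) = -4.75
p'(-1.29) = -2.75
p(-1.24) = -4.89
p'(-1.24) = -2.89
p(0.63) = -20.78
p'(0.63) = -18.78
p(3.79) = -444.56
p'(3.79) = -442.56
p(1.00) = -29.18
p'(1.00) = -27.18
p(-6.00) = -2.02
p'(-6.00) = -0.02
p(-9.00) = -2.00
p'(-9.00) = 0.00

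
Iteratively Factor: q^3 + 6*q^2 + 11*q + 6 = (q + 1)*(q^2 + 5*q + 6) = (q + 1)*(q + 2)*(q + 3)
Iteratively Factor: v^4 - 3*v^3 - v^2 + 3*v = (v - 3)*(v^3 - v) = (v - 3)*(v - 1)*(v^2 + v) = v*(v - 3)*(v - 1)*(v + 1)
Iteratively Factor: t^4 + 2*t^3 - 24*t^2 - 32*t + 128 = (t - 4)*(t^3 + 6*t^2 - 32) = (t - 4)*(t + 4)*(t^2 + 2*t - 8) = (t - 4)*(t - 2)*(t + 4)*(t + 4)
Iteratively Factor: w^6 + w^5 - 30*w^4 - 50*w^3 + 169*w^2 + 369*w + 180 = (w + 1)*(w^5 - 30*w^3 - 20*w^2 + 189*w + 180) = (w - 3)*(w + 1)*(w^4 + 3*w^3 - 21*w^2 - 83*w - 60) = (w - 3)*(w + 1)*(w + 4)*(w^3 - w^2 - 17*w - 15) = (w - 3)*(w + 1)*(w + 3)*(w + 4)*(w^2 - 4*w - 5) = (w - 3)*(w + 1)^2*(w + 3)*(w + 4)*(w - 5)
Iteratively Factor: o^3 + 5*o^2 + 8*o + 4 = (o + 1)*(o^2 + 4*o + 4) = (o + 1)*(o + 2)*(o + 2)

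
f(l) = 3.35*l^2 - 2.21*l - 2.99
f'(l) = 6.7*l - 2.21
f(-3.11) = 36.28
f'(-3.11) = -23.05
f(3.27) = 25.60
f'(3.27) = 19.70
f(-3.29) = 40.54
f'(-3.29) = -24.25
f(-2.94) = 32.46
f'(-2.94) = -21.91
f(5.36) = 81.41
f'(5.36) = 33.70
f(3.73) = 35.37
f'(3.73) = 22.78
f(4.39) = 51.87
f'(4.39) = 27.20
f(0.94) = -2.11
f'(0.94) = 4.09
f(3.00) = 20.53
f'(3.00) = 17.89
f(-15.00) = 783.91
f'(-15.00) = -102.71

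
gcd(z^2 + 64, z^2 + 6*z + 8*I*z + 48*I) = z + 8*I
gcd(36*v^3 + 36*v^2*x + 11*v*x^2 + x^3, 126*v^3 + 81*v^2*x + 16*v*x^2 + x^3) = 18*v^2 + 9*v*x + x^2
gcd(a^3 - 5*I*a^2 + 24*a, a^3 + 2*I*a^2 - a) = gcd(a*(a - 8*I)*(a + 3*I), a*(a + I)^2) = a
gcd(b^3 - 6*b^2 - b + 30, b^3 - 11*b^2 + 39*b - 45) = b^2 - 8*b + 15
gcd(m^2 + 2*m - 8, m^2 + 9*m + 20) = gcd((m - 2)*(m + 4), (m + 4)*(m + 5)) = m + 4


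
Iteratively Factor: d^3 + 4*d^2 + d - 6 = (d + 3)*(d^2 + d - 2) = (d - 1)*(d + 3)*(d + 2)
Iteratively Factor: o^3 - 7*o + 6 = (o + 3)*(o^2 - 3*o + 2) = (o - 2)*(o + 3)*(o - 1)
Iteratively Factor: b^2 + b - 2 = (b - 1)*(b + 2)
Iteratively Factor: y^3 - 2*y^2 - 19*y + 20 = (y - 5)*(y^2 + 3*y - 4) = (y - 5)*(y + 4)*(y - 1)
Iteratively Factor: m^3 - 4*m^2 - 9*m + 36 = (m - 4)*(m^2 - 9) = (m - 4)*(m - 3)*(m + 3)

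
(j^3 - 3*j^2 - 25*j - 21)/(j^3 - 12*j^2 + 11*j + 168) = (j + 1)/(j - 8)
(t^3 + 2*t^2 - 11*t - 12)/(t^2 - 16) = (t^2 - 2*t - 3)/(t - 4)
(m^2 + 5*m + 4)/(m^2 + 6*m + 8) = (m + 1)/(m + 2)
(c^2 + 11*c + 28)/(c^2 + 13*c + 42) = (c + 4)/(c + 6)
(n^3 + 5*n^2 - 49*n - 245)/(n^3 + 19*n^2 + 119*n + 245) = (n - 7)/(n + 7)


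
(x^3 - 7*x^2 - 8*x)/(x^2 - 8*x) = x + 1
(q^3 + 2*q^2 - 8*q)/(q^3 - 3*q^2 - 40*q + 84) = q*(q + 4)/(q^2 - q - 42)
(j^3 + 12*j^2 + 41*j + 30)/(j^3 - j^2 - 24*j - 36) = (j^3 + 12*j^2 + 41*j + 30)/(j^3 - j^2 - 24*j - 36)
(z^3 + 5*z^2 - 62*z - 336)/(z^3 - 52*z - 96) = (z + 7)/(z + 2)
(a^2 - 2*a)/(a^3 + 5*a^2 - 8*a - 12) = a/(a^2 + 7*a + 6)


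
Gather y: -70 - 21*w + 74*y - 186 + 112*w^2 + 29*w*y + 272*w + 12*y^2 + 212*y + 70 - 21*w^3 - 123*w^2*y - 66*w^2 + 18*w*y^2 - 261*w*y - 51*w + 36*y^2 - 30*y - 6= -21*w^3 + 46*w^2 + 200*w + y^2*(18*w + 48) + y*(-123*w^2 - 232*w + 256) - 192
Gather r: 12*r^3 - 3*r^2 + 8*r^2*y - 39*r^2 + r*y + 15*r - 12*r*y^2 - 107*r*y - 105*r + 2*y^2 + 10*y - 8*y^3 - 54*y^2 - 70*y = 12*r^3 + r^2*(8*y - 42) + r*(-12*y^2 - 106*y - 90) - 8*y^3 - 52*y^2 - 60*y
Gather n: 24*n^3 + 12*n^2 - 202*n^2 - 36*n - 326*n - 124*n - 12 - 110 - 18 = 24*n^3 - 190*n^2 - 486*n - 140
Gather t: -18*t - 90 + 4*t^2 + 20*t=4*t^2 + 2*t - 90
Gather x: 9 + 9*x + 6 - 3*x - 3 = 6*x + 12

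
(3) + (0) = 3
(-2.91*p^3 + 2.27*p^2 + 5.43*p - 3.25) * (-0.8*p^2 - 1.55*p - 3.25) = 2.328*p^5 + 2.6945*p^4 + 1.595*p^3 - 13.194*p^2 - 12.61*p + 10.5625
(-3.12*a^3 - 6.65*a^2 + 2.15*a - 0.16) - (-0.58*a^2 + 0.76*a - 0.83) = -3.12*a^3 - 6.07*a^2 + 1.39*a + 0.67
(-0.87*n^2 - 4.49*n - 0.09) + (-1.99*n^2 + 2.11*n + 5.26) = -2.86*n^2 - 2.38*n + 5.17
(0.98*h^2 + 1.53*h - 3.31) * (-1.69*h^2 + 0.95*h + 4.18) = -1.6562*h^4 - 1.6547*h^3 + 11.1438*h^2 + 3.2509*h - 13.8358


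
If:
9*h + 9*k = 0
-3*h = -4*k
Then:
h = 0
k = 0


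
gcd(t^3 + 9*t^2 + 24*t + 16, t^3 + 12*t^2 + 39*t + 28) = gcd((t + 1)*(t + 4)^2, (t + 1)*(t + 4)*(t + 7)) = t^2 + 5*t + 4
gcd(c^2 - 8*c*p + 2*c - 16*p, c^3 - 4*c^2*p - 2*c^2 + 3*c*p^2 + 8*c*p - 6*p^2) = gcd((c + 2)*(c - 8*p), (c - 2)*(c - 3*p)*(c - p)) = 1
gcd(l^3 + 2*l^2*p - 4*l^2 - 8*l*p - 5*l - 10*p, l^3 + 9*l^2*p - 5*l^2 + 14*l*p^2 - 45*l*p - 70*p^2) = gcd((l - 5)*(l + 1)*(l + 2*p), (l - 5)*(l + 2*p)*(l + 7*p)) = l^2 + 2*l*p - 5*l - 10*p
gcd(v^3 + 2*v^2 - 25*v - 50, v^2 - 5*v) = v - 5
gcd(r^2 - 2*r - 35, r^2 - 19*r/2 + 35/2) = r - 7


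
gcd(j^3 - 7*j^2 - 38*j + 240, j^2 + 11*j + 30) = j + 6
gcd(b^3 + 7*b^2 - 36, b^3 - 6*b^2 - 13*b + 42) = b^2 + b - 6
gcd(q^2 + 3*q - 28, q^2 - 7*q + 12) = q - 4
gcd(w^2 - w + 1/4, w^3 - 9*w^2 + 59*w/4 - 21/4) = w - 1/2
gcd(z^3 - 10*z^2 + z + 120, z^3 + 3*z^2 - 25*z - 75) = z^2 - 2*z - 15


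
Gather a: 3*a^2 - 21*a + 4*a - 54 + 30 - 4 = 3*a^2 - 17*a - 28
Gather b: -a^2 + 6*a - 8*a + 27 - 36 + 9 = -a^2 - 2*a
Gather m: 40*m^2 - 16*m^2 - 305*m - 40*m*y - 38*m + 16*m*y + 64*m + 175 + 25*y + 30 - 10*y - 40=24*m^2 + m*(-24*y - 279) + 15*y + 165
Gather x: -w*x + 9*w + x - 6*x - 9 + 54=9*w + x*(-w - 5) + 45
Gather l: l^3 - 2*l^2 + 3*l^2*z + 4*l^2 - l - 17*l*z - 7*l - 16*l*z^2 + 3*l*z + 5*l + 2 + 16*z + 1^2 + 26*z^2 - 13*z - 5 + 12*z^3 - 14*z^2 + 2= l^3 + l^2*(3*z + 2) + l*(-16*z^2 - 14*z - 3) + 12*z^3 + 12*z^2 + 3*z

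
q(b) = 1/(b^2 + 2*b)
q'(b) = (-2*b - 2)/(b^2 + 2*b)^2 = 2*(-b - 1)/(b^2*(b + 2)^2)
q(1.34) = 0.22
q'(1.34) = -0.23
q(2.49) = 0.09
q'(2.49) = -0.06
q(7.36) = 0.01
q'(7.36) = -0.00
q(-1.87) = -4.11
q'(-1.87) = 29.44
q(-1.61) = -1.59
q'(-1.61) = 3.09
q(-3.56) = 0.18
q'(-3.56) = 0.17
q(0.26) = 1.70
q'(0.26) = -7.30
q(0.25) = 1.78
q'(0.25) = -7.90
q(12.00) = 0.01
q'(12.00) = 0.00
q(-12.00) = 0.01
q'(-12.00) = 0.00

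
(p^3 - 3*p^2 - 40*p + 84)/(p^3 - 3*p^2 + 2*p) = (p^2 - p - 42)/(p*(p - 1))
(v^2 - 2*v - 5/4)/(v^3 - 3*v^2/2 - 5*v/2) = (v + 1/2)/(v*(v + 1))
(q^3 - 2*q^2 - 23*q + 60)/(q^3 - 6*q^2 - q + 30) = (q^2 + q - 20)/(q^2 - 3*q - 10)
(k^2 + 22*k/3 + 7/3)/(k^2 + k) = (3*k^2 + 22*k + 7)/(3*k*(k + 1))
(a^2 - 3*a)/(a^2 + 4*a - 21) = a/(a + 7)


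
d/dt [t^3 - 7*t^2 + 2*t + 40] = 3*t^2 - 14*t + 2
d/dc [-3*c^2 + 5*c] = 5 - 6*c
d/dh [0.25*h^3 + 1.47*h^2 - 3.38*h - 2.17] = 0.75*h^2 + 2.94*h - 3.38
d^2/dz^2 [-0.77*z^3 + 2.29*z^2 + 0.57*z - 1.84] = 4.58 - 4.62*z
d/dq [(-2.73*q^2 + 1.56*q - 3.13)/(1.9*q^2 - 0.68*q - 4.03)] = (-1.1076*q^2 + 33.8978*q - 8.4152)/(3.61*q^4 - 2.584*q^3 - 14.8516*q^2 + 5.4808*q + 16.2409)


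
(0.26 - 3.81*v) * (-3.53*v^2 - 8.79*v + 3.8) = 13.4493*v^3 + 32.5721*v^2 - 16.7634*v + 0.988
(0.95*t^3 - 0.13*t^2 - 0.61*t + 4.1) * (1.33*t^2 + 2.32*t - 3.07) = 1.2635*t^5 + 2.0311*t^4 - 4.0294*t^3 + 4.4369*t^2 + 11.3847*t - 12.587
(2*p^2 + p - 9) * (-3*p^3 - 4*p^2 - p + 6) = -6*p^5 - 11*p^4 + 21*p^3 + 47*p^2 + 15*p - 54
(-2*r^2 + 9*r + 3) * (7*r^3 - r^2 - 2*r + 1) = -14*r^5 + 65*r^4 + 16*r^3 - 23*r^2 + 3*r + 3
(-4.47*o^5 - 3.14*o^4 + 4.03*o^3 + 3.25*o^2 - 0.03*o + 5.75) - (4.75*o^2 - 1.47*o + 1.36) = -4.47*o^5 - 3.14*o^4 + 4.03*o^3 - 1.5*o^2 + 1.44*o + 4.39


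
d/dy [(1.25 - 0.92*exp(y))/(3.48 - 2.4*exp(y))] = -0.2016*exp(y)/(2.4*exp(y) - 3.48)^2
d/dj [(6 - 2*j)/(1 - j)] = 4/(j - 1)^2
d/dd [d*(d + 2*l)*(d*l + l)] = l*(3*d^2 + 4*d*l + 2*d + 2*l)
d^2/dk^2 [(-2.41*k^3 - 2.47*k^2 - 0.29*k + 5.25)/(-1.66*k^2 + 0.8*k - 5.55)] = (1.4210854715202e-14*k^5 - 33.163292*k^3 - 287.54046*k^2 + 471.20553*k + 244.75605)/(4.574296*k^6 - 6.61344*k^5 + 49.06794*k^4 - 44.7344*k^3 + 164.05245*k^2 - 73.926*k + 170.953875)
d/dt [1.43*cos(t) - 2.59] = -1.43*sin(t)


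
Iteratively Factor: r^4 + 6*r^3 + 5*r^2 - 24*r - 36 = (r - 2)*(r^3 + 8*r^2 + 21*r + 18) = (r - 2)*(r + 3)*(r^2 + 5*r + 6) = (r - 2)*(r + 2)*(r + 3)*(r + 3)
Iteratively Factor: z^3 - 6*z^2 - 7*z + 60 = (z + 3)*(z^2 - 9*z + 20) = (z - 5)*(z + 3)*(z - 4)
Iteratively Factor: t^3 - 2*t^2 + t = (t - 1)*(t^2 - t) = t*(t - 1)*(t - 1)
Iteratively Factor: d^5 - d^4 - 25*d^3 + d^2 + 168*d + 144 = (d - 4)*(d^4 + 3*d^3 - 13*d^2 - 51*d - 36) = (d - 4)*(d + 1)*(d^3 + 2*d^2 - 15*d - 36) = (d - 4)*(d + 1)*(d + 3)*(d^2 - d - 12) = (d - 4)^2*(d + 1)*(d + 3)*(d + 3)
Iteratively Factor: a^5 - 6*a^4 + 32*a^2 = (a + 2)*(a^4 - 8*a^3 + 16*a^2) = (a - 4)*(a + 2)*(a^3 - 4*a^2) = a*(a - 4)*(a + 2)*(a^2 - 4*a) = a^2*(a - 4)*(a + 2)*(a - 4)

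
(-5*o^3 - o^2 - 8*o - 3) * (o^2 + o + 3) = -5*o^5 - 6*o^4 - 24*o^3 - 14*o^2 - 27*o - 9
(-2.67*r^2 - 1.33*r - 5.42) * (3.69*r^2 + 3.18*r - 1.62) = -9.8523*r^4 - 13.3983*r^3 - 19.9038*r^2 - 15.081*r + 8.7804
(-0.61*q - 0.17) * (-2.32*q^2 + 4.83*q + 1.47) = 1.4152*q^3 - 2.5519*q^2 - 1.7178*q - 0.2499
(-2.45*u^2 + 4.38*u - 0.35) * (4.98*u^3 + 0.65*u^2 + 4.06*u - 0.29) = -12.201*u^5 + 20.2199*u^4 - 8.843*u^3 + 18.2658*u^2 - 2.6912*u + 0.1015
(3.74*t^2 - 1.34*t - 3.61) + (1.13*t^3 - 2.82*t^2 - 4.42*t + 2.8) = 1.13*t^3 + 0.92*t^2 - 5.76*t - 0.81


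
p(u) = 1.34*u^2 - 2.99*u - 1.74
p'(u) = 2.68*u - 2.99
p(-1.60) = 6.47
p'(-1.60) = -7.28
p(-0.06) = -1.56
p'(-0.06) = -3.15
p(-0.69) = 0.96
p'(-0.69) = -4.84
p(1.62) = -3.07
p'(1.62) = 1.35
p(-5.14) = 49.03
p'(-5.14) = -16.77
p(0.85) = -3.31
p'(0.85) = -0.71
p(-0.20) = -1.09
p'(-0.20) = -3.53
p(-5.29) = 51.58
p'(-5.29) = -17.17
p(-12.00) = 227.10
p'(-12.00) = -35.15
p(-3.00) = 19.29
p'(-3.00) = -11.03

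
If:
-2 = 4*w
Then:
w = -1/2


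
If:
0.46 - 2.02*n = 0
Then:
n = 0.23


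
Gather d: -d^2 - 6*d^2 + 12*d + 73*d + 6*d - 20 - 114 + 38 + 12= -7*d^2 + 91*d - 84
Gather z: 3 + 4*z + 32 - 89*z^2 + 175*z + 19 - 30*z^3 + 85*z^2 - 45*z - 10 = -30*z^3 - 4*z^2 + 134*z + 44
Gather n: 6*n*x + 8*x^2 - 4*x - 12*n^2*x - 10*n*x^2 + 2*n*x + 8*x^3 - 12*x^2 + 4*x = -12*n^2*x + n*(-10*x^2 + 8*x) + 8*x^3 - 4*x^2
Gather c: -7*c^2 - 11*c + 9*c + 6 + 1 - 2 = -7*c^2 - 2*c + 5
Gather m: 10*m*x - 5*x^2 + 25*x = 10*m*x - 5*x^2 + 25*x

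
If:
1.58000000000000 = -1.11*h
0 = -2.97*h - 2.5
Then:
No Solution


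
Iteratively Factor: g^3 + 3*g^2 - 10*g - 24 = (g + 2)*(g^2 + g - 12) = (g - 3)*(g + 2)*(g + 4)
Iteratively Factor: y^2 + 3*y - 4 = (y - 1)*(y + 4)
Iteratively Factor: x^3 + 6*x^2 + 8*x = (x + 2)*(x^2 + 4*x) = (x + 2)*(x + 4)*(x)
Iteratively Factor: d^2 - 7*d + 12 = (d - 4)*(d - 3)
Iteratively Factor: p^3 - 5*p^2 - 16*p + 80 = (p + 4)*(p^2 - 9*p + 20) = (p - 5)*(p + 4)*(p - 4)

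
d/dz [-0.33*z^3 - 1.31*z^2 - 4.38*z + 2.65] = -0.99*z^2 - 2.62*z - 4.38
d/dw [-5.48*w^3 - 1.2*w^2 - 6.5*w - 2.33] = -16.44*w^2 - 2.4*w - 6.5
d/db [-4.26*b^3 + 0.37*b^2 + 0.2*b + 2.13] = -12.78*b^2 + 0.74*b + 0.2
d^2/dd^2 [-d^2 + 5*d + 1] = -2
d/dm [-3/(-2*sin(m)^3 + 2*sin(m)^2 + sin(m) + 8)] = 3*(-6*sin(m)^2 + 4*sin(m) + 1)*cos(m)/(-2*sin(m)^3 + 2*sin(m)^2 + sin(m) + 8)^2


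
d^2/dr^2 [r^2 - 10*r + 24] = 2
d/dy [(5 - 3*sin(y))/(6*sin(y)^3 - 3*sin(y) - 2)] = 3*(12*sin(y)^3 - 30*sin(y)^2 + 7)*cos(y)/(-6*sin(y)^3 + 3*sin(y) + 2)^2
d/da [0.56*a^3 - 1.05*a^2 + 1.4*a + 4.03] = 1.68*a^2 - 2.1*a + 1.4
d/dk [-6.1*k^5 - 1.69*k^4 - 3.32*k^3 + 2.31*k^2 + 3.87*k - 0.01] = -30.5*k^4 - 6.76*k^3 - 9.96*k^2 + 4.62*k + 3.87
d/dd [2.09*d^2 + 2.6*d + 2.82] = 4.18*d + 2.6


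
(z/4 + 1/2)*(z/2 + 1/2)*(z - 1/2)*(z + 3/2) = z^4/8 + z^3/2 + 17*z^2/32 - z/32 - 3/16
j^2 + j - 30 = (j - 5)*(j + 6)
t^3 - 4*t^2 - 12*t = t*(t - 6)*(t + 2)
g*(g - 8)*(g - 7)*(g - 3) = g^4 - 18*g^3 + 101*g^2 - 168*g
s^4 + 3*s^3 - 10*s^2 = s^2*(s - 2)*(s + 5)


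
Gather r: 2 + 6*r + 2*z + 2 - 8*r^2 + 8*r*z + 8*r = -8*r^2 + r*(8*z + 14) + 2*z + 4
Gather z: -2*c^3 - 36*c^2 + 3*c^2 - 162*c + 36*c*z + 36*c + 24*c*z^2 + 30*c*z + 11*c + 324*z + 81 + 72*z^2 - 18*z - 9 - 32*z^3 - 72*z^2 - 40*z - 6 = -2*c^3 - 33*c^2 + 24*c*z^2 - 115*c - 32*z^3 + z*(66*c + 266) + 66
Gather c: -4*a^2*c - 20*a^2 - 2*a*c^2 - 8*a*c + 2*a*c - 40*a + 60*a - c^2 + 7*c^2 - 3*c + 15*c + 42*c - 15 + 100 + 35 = -20*a^2 + 20*a + c^2*(6 - 2*a) + c*(-4*a^2 - 6*a + 54) + 120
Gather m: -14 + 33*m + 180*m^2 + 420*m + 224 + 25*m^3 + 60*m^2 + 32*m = 25*m^3 + 240*m^2 + 485*m + 210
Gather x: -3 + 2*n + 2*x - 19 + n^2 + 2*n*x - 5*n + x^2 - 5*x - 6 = n^2 - 3*n + x^2 + x*(2*n - 3) - 28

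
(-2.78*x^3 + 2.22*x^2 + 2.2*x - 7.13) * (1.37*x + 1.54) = -3.8086*x^4 - 1.2398*x^3 + 6.4328*x^2 - 6.3801*x - 10.9802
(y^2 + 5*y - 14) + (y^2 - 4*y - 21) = 2*y^2 + y - 35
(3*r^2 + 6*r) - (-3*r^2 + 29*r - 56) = 6*r^2 - 23*r + 56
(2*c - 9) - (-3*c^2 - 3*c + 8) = 3*c^2 + 5*c - 17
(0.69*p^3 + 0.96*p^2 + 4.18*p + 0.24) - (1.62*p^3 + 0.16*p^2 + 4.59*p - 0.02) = -0.93*p^3 + 0.8*p^2 - 0.41*p + 0.26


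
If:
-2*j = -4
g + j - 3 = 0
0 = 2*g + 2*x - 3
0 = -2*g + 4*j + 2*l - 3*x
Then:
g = 1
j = 2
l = -9/4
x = 1/2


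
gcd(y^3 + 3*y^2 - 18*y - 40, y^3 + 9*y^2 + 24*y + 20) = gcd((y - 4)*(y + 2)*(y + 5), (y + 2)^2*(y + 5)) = y^2 + 7*y + 10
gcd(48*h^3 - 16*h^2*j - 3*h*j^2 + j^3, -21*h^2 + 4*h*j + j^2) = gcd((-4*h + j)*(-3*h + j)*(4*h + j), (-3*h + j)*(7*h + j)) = 3*h - j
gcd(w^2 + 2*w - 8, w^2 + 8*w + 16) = w + 4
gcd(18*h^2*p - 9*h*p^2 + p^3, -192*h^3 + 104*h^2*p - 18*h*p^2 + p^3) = -6*h + p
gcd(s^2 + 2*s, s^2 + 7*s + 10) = s + 2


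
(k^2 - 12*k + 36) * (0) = 0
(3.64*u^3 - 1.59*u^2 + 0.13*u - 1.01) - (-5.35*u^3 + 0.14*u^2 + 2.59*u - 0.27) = 8.99*u^3 - 1.73*u^2 - 2.46*u - 0.74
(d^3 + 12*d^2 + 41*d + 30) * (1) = d^3 + 12*d^2 + 41*d + 30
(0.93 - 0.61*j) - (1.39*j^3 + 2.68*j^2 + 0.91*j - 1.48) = -1.39*j^3 - 2.68*j^2 - 1.52*j + 2.41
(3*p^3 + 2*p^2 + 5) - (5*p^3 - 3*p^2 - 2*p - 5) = -2*p^3 + 5*p^2 + 2*p + 10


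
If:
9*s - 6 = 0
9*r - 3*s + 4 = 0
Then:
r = -2/9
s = 2/3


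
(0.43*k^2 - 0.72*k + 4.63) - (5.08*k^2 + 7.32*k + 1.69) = -4.65*k^2 - 8.04*k + 2.94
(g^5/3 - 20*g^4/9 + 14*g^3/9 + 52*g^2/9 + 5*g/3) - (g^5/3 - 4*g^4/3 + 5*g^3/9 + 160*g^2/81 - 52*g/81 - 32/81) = -8*g^4/9 + g^3 + 308*g^2/81 + 187*g/81 + 32/81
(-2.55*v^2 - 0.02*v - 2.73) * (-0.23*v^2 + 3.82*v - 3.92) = 0.5865*v^4 - 9.7364*v^3 + 10.5475*v^2 - 10.3502*v + 10.7016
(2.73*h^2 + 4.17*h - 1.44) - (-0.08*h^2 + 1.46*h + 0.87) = 2.81*h^2 + 2.71*h - 2.31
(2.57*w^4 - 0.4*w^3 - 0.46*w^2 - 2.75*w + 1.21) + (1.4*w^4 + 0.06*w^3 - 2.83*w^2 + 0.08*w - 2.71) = 3.97*w^4 - 0.34*w^3 - 3.29*w^2 - 2.67*w - 1.5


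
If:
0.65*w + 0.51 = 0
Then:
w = -0.78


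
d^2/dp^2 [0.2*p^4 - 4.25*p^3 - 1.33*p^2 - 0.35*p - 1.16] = 2.4*p^2 - 25.5*p - 2.66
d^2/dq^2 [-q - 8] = 0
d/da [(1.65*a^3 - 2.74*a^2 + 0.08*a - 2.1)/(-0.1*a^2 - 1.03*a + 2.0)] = (-0.165*a^4 - 3.399*a^3 + 12.7302*a^2 - 11.38*a - 2.003)/(0.01*a^4 + 0.206*a^3 + 0.6609*a^2 - 4.12*a + 4.0)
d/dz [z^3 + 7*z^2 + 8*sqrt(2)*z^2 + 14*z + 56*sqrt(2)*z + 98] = 3*z^2 + 14*z + 16*sqrt(2)*z + 14 + 56*sqrt(2)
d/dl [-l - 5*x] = -1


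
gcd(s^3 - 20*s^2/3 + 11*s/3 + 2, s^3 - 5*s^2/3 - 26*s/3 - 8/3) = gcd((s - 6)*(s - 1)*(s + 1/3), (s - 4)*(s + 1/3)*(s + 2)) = s + 1/3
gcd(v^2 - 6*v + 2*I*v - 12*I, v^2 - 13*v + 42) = v - 6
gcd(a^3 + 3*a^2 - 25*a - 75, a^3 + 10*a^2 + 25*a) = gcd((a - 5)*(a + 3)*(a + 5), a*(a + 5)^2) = a + 5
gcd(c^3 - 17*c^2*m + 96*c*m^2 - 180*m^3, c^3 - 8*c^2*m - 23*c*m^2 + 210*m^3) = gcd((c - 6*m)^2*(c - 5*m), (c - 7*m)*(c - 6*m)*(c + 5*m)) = c - 6*m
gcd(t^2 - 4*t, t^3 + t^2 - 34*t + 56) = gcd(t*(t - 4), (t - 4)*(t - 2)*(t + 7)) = t - 4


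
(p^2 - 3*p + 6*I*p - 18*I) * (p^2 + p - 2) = p^4 - 2*p^3 + 6*I*p^3 - 5*p^2 - 12*I*p^2 + 6*p - 30*I*p + 36*I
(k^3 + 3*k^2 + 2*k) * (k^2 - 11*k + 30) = k^5 - 8*k^4 - k^3 + 68*k^2 + 60*k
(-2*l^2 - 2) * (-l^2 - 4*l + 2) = 2*l^4 + 8*l^3 - 2*l^2 + 8*l - 4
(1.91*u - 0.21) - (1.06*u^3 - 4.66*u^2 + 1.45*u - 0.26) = -1.06*u^3 + 4.66*u^2 + 0.46*u + 0.05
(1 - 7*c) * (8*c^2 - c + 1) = -56*c^3 + 15*c^2 - 8*c + 1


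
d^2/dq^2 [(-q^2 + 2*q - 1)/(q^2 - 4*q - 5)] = 4*(-q^3 - 9*q^2 + 21*q - 43)/(q^6 - 12*q^5 + 33*q^4 + 56*q^3 - 165*q^2 - 300*q - 125)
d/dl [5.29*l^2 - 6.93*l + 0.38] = 10.58*l - 6.93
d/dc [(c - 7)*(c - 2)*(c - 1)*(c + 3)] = 4*c^3 - 21*c^2 - 14*c + 55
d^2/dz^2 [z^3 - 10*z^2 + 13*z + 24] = 6*z - 20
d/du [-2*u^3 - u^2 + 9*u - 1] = -6*u^2 - 2*u + 9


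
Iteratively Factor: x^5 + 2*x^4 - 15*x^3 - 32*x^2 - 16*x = (x - 4)*(x^4 + 6*x^3 + 9*x^2 + 4*x) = (x - 4)*(x + 1)*(x^3 + 5*x^2 + 4*x) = (x - 4)*(x + 1)*(x + 4)*(x^2 + x) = (x - 4)*(x + 1)^2*(x + 4)*(x)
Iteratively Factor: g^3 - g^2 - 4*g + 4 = (g - 2)*(g^2 + g - 2) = (g - 2)*(g - 1)*(g + 2)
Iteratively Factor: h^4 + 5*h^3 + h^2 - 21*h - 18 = (h + 3)*(h^3 + 2*h^2 - 5*h - 6) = (h - 2)*(h + 3)*(h^2 + 4*h + 3) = (h - 2)*(h + 3)^2*(h + 1)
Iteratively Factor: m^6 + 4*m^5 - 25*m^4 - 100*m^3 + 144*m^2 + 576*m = (m + 3)*(m^5 + m^4 - 28*m^3 - 16*m^2 + 192*m) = m*(m + 3)*(m^4 + m^3 - 28*m^2 - 16*m + 192) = m*(m + 3)*(m + 4)*(m^3 - 3*m^2 - 16*m + 48) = m*(m + 3)*(m + 4)^2*(m^2 - 7*m + 12) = m*(m - 3)*(m + 3)*(m + 4)^2*(m - 4)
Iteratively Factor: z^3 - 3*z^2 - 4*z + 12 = (z - 3)*(z^2 - 4) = (z - 3)*(z - 2)*(z + 2)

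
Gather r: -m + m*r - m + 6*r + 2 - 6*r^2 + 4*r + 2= -2*m - 6*r^2 + r*(m + 10) + 4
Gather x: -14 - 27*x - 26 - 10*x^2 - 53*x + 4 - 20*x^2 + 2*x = -30*x^2 - 78*x - 36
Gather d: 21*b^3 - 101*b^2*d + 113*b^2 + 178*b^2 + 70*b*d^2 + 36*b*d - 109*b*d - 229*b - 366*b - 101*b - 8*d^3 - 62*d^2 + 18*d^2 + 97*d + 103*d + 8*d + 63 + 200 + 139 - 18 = 21*b^3 + 291*b^2 - 696*b - 8*d^3 + d^2*(70*b - 44) + d*(-101*b^2 - 73*b + 208) + 384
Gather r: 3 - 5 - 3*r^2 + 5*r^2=2*r^2 - 2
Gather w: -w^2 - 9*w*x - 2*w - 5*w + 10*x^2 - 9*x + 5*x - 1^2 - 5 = -w^2 + w*(-9*x - 7) + 10*x^2 - 4*x - 6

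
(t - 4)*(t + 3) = t^2 - t - 12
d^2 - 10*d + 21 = (d - 7)*(d - 3)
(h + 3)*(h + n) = h^2 + h*n + 3*h + 3*n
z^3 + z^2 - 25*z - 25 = (z - 5)*(z + 1)*(z + 5)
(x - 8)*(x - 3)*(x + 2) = x^3 - 9*x^2 + 2*x + 48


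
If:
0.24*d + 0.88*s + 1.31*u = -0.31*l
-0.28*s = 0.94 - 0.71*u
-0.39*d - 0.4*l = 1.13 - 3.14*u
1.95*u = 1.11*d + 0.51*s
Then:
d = 1.93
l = 0.48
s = -1.68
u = 0.66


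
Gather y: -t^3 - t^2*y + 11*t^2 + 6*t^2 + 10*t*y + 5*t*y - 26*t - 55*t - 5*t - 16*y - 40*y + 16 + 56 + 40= -t^3 + 17*t^2 - 86*t + y*(-t^2 + 15*t - 56) + 112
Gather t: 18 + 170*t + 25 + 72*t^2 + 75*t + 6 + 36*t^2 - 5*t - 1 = 108*t^2 + 240*t + 48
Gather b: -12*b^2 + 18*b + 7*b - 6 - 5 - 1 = -12*b^2 + 25*b - 12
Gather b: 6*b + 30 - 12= 6*b + 18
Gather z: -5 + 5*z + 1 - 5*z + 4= 0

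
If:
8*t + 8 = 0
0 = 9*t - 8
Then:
No Solution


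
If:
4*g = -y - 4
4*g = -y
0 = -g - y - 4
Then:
No Solution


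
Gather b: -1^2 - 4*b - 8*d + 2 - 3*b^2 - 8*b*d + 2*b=-3*b^2 + b*(-8*d - 2) - 8*d + 1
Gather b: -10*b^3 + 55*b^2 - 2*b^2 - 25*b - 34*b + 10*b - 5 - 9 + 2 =-10*b^3 + 53*b^2 - 49*b - 12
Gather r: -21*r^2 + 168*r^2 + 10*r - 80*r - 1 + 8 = 147*r^2 - 70*r + 7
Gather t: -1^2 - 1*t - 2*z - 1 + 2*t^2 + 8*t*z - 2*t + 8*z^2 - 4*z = 2*t^2 + t*(8*z - 3) + 8*z^2 - 6*z - 2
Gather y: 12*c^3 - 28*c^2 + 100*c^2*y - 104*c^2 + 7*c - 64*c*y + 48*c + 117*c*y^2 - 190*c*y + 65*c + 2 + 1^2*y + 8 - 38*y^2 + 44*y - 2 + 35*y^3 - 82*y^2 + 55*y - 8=12*c^3 - 132*c^2 + 120*c + 35*y^3 + y^2*(117*c - 120) + y*(100*c^2 - 254*c + 100)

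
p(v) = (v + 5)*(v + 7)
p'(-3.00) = 6.00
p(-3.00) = 8.00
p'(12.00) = 36.00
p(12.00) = 323.00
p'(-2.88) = 6.24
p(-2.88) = 8.73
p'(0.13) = 12.26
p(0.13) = 36.58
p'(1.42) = 14.84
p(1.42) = 54.06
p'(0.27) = 12.54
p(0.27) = 38.31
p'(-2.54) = 6.92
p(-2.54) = 10.97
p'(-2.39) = 7.22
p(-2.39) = 12.03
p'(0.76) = 13.52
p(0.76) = 44.70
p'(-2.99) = 6.02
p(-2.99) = 8.06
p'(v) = 2*v + 12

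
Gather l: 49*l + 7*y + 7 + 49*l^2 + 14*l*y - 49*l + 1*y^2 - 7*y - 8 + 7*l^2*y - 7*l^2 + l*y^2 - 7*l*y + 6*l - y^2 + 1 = l^2*(7*y + 42) + l*(y^2 + 7*y + 6)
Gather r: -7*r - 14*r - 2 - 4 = -21*r - 6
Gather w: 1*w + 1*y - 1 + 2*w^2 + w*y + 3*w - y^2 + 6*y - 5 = 2*w^2 + w*(y + 4) - y^2 + 7*y - 6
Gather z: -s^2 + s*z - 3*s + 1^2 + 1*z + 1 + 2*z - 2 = -s^2 - 3*s + z*(s + 3)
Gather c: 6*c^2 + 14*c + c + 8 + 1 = 6*c^2 + 15*c + 9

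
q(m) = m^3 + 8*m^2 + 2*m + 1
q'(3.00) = 77.00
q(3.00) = 106.00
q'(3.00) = 77.00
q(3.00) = 106.00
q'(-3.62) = -16.61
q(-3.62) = 51.16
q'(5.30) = 171.07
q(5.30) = 385.20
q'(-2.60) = -19.32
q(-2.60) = 32.30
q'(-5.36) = 2.43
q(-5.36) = 66.13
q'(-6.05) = 15.01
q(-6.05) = 60.27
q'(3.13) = 81.47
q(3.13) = 116.30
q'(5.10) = 161.63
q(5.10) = 351.93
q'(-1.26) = -13.40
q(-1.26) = 9.18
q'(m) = 3*m^2 + 16*m + 2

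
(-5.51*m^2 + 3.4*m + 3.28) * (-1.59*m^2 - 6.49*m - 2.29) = 8.7609*m^4 + 30.3539*m^3 - 14.6633*m^2 - 29.0732*m - 7.5112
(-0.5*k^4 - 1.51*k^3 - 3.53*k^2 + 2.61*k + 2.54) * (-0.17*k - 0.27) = 0.085*k^5 + 0.3917*k^4 + 1.0078*k^3 + 0.5094*k^2 - 1.1365*k - 0.6858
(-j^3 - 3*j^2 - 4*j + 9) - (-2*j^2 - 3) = -j^3 - j^2 - 4*j + 12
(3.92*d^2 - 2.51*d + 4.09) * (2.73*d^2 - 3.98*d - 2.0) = 10.7016*d^4 - 22.4539*d^3 + 13.3155*d^2 - 11.2582*d - 8.18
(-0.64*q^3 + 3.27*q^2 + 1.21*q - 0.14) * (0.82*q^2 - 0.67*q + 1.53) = -0.5248*q^5 + 3.1102*q^4 - 2.1779*q^3 + 4.0776*q^2 + 1.9451*q - 0.2142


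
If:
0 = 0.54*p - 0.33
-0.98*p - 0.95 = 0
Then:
No Solution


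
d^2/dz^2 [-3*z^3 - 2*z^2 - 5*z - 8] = -18*z - 4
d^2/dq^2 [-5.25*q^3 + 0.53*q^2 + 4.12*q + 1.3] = 1.06 - 31.5*q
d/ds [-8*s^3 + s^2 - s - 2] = -24*s^2 + 2*s - 1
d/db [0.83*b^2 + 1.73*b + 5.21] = 1.66*b + 1.73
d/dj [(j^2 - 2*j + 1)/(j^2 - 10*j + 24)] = 2*(-4*j^2 + 23*j - 19)/(j^4 - 20*j^3 + 148*j^2 - 480*j + 576)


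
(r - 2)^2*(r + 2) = r^3 - 2*r^2 - 4*r + 8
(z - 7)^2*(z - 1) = z^3 - 15*z^2 + 63*z - 49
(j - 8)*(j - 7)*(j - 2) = j^3 - 17*j^2 + 86*j - 112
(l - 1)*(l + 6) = l^2 + 5*l - 6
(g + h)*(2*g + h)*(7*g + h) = 14*g^3 + 23*g^2*h + 10*g*h^2 + h^3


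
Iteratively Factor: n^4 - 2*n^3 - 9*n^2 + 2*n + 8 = (n + 2)*(n^3 - 4*n^2 - n + 4) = (n - 1)*(n + 2)*(n^2 - 3*n - 4) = (n - 1)*(n + 1)*(n + 2)*(n - 4)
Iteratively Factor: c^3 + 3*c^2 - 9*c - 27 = (c - 3)*(c^2 + 6*c + 9) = (c - 3)*(c + 3)*(c + 3)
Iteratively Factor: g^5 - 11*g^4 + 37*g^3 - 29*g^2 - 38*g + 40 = (g + 1)*(g^4 - 12*g^3 + 49*g^2 - 78*g + 40) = (g - 4)*(g + 1)*(g^3 - 8*g^2 + 17*g - 10) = (g - 4)*(g - 1)*(g + 1)*(g^2 - 7*g + 10) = (g - 4)*(g - 2)*(g - 1)*(g + 1)*(g - 5)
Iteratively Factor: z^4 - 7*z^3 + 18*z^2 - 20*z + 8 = (z - 1)*(z^3 - 6*z^2 + 12*z - 8) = (z - 2)*(z - 1)*(z^2 - 4*z + 4) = (z - 2)^2*(z - 1)*(z - 2)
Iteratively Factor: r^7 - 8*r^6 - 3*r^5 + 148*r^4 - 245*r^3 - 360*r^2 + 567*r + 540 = (r + 1)*(r^6 - 9*r^5 + 6*r^4 + 142*r^3 - 387*r^2 + 27*r + 540) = (r - 3)*(r + 1)*(r^5 - 6*r^4 - 12*r^3 + 106*r^2 - 69*r - 180) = (r - 5)*(r - 3)*(r + 1)*(r^4 - r^3 - 17*r^2 + 21*r + 36) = (r - 5)*(r - 3)^2*(r + 1)*(r^3 + 2*r^2 - 11*r - 12) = (r - 5)*(r - 3)^2*(r + 1)*(r + 4)*(r^2 - 2*r - 3) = (r - 5)*(r - 3)^3*(r + 1)*(r + 4)*(r + 1)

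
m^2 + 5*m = m*(m + 5)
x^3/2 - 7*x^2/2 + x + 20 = (x/2 + 1)*(x - 5)*(x - 4)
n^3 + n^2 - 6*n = n*(n - 2)*(n + 3)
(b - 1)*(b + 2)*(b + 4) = b^3 + 5*b^2 + 2*b - 8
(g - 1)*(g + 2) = g^2 + g - 2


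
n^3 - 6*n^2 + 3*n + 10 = (n - 5)*(n - 2)*(n + 1)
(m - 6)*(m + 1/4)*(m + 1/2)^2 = m^4 - 19*m^3/4 - 7*m^2 - 47*m/16 - 3/8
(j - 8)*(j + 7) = j^2 - j - 56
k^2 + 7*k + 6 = (k + 1)*(k + 6)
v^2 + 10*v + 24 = (v + 4)*(v + 6)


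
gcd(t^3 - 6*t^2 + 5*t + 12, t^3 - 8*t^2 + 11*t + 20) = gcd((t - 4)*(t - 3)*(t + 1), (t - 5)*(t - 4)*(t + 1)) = t^2 - 3*t - 4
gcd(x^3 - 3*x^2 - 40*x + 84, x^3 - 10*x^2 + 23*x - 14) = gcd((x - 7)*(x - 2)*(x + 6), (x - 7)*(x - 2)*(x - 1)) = x^2 - 9*x + 14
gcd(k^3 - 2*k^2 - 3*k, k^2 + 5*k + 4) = k + 1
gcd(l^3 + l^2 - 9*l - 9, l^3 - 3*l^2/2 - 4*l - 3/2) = l^2 - 2*l - 3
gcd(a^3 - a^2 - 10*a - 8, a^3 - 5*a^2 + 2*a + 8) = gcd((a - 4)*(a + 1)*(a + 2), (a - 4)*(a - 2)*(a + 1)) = a^2 - 3*a - 4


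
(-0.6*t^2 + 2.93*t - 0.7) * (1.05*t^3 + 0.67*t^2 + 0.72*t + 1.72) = -0.63*t^5 + 2.6745*t^4 + 0.7961*t^3 + 0.6086*t^2 + 4.5356*t - 1.204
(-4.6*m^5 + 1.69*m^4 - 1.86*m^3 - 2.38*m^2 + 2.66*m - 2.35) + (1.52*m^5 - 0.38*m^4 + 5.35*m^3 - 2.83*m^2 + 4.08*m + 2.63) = -3.08*m^5 + 1.31*m^4 + 3.49*m^3 - 5.21*m^2 + 6.74*m + 0.28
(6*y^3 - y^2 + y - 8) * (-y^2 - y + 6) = -6*y^5 - 5*y^4 + 36*y^3 + y^2 + 14*y - 48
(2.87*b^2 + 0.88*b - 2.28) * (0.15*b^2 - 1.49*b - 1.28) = 0.4305*b^4 - 4.1443*b^3 - 5.3268*b^2 + 2.2708*b + 2.9184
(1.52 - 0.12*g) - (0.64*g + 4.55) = -0.76*g - 3.03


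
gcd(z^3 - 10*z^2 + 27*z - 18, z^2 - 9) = z - 3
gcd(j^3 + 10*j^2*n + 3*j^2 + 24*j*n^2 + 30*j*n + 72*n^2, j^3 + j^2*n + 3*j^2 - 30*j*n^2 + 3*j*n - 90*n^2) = j^2 + 6*j*n + 3*j + 18*n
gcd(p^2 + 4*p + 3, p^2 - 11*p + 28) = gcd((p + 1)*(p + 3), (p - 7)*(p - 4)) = 1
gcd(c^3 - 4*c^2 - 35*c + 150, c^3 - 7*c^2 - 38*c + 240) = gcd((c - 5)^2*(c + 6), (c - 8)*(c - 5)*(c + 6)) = c^2 + c - 30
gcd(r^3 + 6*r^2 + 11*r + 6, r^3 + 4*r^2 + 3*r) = r^2 + 4*r + 3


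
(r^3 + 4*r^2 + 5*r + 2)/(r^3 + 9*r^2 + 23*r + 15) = (r^2 + 3*r + 2)/(r^2 + 8*r + 15)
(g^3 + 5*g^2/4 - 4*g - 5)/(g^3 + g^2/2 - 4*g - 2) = (4*g + 5)/(2*(2*g + 1))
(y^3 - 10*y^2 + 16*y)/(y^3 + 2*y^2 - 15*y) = (y^2 - 10*y + 16)/(y^2 + 2*y - 15)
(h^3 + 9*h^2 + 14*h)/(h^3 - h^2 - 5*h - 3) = h*(h^2 + 9*h + 14)/(h^3 - h^2 - 5*h - 3)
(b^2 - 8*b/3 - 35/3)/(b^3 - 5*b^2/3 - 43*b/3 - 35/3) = 1/(b + 1)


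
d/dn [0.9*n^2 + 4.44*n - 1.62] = 1.8*n + 4.44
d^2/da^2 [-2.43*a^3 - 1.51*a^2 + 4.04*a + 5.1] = -14.58*a - 3.02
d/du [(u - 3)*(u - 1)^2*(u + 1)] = 4*u^3 - 12*u^2 + 4*u + 4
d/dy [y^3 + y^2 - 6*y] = 3*y^2 + 2*y - 6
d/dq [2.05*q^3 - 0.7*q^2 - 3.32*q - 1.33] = 6.15*q^2 - 1.4*q - 3.32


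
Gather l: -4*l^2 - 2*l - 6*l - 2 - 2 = -4*l^2 - 8*l - 4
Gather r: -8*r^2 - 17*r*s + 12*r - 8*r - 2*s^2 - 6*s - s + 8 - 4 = -8*r^2 + r*(4 - 17*s) - 2*s^2 - 7*s + 4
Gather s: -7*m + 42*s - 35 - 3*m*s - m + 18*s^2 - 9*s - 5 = -8*m + 18*s^2 + s*(33 - 3*m) - 40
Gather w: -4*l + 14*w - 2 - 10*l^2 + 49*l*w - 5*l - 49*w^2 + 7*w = -10*l^2 - 9*l - 49*w^2 + w*(49*l + 21) - 2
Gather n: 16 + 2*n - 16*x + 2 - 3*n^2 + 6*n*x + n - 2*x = -3*n^2 + n*(6*x + 3) - 18*x + 18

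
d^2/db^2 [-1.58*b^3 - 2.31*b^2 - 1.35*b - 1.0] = -9.48*b - 4.62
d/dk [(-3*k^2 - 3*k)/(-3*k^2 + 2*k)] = -15/(9*k^2 - 12*k + 4)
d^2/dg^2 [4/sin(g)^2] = 8*(cos(2*g) + 2)/sin(g)^4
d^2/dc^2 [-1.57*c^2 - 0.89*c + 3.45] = -3.14000000000000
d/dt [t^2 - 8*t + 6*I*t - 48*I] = 2*t - 8 + 6*I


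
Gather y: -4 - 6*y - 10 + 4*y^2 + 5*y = 4*y^2 - y - 14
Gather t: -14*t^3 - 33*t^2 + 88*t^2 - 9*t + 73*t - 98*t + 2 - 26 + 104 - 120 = -14*t^3 + 55*t^2 - 34*t - 40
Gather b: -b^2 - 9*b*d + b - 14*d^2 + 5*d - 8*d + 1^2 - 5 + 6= -b^2 + b*(1 - 9*d) - 14*d^2 - 3*d + 2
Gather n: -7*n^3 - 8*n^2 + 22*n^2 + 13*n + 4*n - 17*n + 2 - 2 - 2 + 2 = -7*n^3 + 14*n^2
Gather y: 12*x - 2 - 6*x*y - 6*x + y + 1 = 6*x + y*(1 - 6*x) - 1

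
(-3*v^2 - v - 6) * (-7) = 21*v^2 + 7*v + 42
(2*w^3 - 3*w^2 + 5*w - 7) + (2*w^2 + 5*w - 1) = 2*w^3 - w^2 + 10*w - 8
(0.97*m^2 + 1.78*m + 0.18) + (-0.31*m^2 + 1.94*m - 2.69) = 0.66*m^2 + 3.72*m - 2.51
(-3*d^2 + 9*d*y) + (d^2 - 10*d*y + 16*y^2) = -2*d^2 - d*y + 16*y^2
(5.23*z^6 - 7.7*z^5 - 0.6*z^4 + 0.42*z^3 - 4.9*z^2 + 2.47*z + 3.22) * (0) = 0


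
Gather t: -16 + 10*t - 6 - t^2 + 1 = -t^2 + 10*t - 21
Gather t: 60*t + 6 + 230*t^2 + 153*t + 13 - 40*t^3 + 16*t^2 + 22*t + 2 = -40*t^3 + 246*t^2 + 235*t + 21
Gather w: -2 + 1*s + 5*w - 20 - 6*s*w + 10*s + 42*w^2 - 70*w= 11*s + 42*w^2 + w*(-6*s - 65) - 22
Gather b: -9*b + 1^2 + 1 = 2 - 9*b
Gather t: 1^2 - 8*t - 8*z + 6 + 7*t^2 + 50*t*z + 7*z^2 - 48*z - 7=7*t^2 + t*(50*z - 8) + 7*z^2 - 56*z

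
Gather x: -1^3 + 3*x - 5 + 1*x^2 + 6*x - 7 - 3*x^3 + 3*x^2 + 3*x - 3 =-3*x^3 + 4*x^2 + 12*x - 16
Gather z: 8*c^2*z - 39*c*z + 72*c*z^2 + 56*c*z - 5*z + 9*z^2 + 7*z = z^2*(72*c + 9) + z*(8*c^2 + 17*c + 2)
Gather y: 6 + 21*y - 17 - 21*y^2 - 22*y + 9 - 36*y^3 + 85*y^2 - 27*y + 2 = -36*y^3 + 64*y^2 - 28*y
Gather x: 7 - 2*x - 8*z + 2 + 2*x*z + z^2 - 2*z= x*(2*z - 2) + z^2 - 10*z + 9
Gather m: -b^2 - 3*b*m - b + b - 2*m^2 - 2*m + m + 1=-b^2 - 2*m^2 + m*(-3*b - 1) + 1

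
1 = 1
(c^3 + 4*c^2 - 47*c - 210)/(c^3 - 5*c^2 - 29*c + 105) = (c + 6)/(c - 3)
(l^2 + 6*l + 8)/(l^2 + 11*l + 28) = (l + 2)/(l + 7)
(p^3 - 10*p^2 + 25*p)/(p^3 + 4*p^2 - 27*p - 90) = p*(p - 5)/(p^2 + 9*p + 18)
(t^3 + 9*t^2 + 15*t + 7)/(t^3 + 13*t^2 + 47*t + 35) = (t + 1)/(t + 5)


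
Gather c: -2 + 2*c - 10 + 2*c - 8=4*c - 20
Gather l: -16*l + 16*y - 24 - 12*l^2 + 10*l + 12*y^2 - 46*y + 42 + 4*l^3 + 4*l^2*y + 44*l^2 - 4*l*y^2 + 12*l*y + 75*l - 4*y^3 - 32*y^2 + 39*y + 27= 4*l^3 + l^2*(4*y + 32) + l*(-4*y^2 + 12*y + 69) - 4*y^3 - 20*y^2 + 9*y + 45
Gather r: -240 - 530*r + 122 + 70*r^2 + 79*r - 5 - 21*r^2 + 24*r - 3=49*r^2 - 427*r - 126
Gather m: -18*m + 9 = 9 - 18*m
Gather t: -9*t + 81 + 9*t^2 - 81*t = 9*t^2 - 90*t + 81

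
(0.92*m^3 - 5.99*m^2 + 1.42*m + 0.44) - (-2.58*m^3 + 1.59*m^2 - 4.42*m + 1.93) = 3.5*m^3 - 7.58*m^2 + 5.84*m - 1.49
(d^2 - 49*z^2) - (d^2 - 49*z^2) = 0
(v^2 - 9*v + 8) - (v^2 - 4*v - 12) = 20 - 5*v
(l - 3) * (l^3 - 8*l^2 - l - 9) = l^4 - 11*l^3 + 23*l^2 - 6*l + 27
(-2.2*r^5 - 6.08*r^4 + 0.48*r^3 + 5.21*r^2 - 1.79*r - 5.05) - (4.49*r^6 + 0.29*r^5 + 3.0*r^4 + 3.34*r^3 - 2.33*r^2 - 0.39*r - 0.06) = -4.49*r^6 - 2.49*r^5 - 9.08*r^4 - 2.86*r^3 + 7.54*r^2 - 1.4*r - 4.99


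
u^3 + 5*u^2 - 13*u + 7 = (u - 1)^2*(u + 7)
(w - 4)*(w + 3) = w^2 - w - 12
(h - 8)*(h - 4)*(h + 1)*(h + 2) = h^4 - 9*h^3 - 2*h^2 + 72*h + 64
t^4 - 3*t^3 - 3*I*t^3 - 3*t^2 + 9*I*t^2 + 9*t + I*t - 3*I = (t - 3)*(t - I)^3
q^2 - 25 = (q - 5)*(q + 5)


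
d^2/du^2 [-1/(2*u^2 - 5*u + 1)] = 2*(4*u^2 - 10*u - (4*u - 5)^2 + 2)/(2*u^2 - 5*u + 1)^3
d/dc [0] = 0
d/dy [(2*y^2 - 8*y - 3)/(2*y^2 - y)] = (14*y^2 + 12*y - 3)/(y^2*(4*y^2 - 4*y + 1))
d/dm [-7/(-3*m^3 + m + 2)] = 7*(1 - 9*m^2)/(-3*m^3 + m + 2)^2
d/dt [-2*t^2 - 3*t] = -4*t - 3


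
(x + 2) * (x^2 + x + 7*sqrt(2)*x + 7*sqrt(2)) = x^3 + 3*x^2 + 7*sqrt(2)*x^2 + 2*x + 21*sqrt(2)*x + 14*sqrt(2)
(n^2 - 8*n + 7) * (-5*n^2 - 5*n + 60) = -5*n^4 + 35*n^3 + 65*n^2 - 515*n + 420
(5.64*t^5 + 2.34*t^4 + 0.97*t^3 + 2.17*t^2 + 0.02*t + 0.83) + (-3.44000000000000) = 5.64*t^5 + 2.34*t^4 + 0.97*t^3 + 2.17*t^2 + 0.02*t - 2.61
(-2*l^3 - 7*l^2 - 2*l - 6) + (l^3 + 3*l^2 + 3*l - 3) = -l^3 - 4*l^2 + l - 9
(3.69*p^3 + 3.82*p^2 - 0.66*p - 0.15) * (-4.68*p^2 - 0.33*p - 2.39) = -17.2692*p^5 - 19.0953*p^4 - 6.9909*p^3 - 8.21*p^2 + 1.6269*p + 0.3585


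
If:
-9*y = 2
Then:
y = -2/9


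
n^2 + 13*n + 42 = (n + 6)*(n + 7)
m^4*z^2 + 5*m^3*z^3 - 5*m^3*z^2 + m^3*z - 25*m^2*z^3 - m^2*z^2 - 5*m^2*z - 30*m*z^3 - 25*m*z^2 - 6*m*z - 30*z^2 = (m - 6)*(m + 5*z)*(m*z + 1)*(m*z + z)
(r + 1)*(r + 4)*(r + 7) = r^3 + 12*r^2 + 39*r + 28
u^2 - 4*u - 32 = (u - 8)*(u + 4)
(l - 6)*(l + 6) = l^2 - 36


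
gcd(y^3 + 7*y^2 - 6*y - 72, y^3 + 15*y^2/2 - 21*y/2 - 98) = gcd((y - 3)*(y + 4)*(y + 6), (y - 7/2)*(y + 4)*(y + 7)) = y + 4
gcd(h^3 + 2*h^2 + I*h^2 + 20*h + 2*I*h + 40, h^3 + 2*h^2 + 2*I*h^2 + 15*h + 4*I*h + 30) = h^2 + h*(2 + 5*I) + 10*I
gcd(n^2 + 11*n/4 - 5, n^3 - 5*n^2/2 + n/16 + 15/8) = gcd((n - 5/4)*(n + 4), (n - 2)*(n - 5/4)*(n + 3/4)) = n - 5/4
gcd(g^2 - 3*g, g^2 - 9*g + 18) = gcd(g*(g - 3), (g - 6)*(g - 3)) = g - 3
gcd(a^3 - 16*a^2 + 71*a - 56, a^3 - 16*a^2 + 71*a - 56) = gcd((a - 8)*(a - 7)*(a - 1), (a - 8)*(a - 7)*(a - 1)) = a^3 - 16*a^2 + 71*a - 56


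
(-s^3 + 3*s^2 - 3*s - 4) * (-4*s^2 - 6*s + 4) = 4*s^5 - 6*s^4 - 10*s^3 + 46*s^2 + 12*s - 16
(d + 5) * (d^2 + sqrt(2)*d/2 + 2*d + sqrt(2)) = d^3 + sqrt(2)*d^2/2 + 7*d^2 + 7*sqrt(2)*d/2 + 10*d + 5*sqrt(2)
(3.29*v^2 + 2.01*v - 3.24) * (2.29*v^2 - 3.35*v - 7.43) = 7.5341*v^4 - 6.4186*v^3 - 38.5978*v^2 - 4.0803*v + 24.0732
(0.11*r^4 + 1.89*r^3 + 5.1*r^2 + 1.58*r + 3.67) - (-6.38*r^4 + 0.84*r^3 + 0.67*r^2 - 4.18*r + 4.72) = 6.49*r^4 + 1.05*r^3 + 4.43*r^2 + 5.76*r - 1.05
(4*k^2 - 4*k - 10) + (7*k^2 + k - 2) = 11*k^2 - 3*k - 12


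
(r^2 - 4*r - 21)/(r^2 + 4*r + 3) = (r - 7)/(r + 1)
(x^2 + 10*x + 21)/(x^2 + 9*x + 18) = (x + 7)/(x + 6)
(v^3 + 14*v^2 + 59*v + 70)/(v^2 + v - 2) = (v^2 + 12*v + 35)/(v - 1)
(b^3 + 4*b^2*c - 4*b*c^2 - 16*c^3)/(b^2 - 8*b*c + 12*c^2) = (b^2 + 6*b*c + 8*c^2)/(b - 6*c)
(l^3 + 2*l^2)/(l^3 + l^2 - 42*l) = l*(l + 2)/(l^2 + l - 42)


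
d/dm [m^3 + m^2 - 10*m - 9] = 3*m^2 + 2*m - 10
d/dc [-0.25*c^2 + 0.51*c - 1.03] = 0.51 - 0.5*c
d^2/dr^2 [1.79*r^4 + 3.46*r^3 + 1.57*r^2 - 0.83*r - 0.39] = 21.48*r^2 + 20.76*r + 3.14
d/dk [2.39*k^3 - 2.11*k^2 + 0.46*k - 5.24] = 7.17*k^2 - 4.22*k + 0.46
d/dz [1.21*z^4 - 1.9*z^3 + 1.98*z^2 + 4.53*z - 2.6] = 4.84*z^3 - 5.7*z^2 + 3.96*z + 4.53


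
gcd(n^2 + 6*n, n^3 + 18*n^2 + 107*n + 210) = n + 6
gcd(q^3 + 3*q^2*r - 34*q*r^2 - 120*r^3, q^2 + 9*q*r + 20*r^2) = q^2 + 9*q*r + 20*r^2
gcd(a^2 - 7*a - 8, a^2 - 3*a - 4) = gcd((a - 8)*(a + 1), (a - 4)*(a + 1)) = a + 1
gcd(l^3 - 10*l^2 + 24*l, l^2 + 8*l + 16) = 1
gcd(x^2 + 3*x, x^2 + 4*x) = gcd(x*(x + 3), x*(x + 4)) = x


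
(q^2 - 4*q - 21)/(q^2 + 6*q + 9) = (q - 7)/(q + 3)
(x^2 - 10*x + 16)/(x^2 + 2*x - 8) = (x - 8)/(x + 4)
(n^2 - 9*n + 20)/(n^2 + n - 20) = (n - 5)/(n + 5)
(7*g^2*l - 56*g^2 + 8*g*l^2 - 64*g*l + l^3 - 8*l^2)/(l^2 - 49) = (7*g^2*l - 56*g^2 + 8*g*l^2 - 64*g*l + l^3 - 8*l^2)/(l^2 - 49)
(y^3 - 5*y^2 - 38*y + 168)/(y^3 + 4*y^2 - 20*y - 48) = (y - 7)/(y + 2)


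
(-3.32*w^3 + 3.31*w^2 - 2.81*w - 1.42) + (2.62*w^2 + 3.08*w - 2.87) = -3.32*w^3 + 5.93*w^2 + 0.27*w - 4.29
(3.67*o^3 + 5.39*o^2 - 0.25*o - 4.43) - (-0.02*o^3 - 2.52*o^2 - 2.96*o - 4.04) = 3.69*o^3 + 7.91*o^2 + 2.71*o - 0.39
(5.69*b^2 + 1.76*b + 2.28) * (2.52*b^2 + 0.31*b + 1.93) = 14.3388*b^4 + 6.1991*b^3 + 17.2729*b^2 + 4.1036*b + 4.4004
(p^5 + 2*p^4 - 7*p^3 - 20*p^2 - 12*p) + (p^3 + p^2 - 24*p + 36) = p^5 + 2*p^4 - 6*p^3 - 19*p^2 - 36*p + 36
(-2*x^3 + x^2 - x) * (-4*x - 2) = 8*x^4 + 2*x^2 + 2*x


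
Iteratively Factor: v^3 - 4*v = (v)*(v^2 - 4) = v*(v - 2)*(v + 2)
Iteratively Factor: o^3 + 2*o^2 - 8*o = (o)*(o^2 + 2*o - 8) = o*(o + 4)*(o - 2)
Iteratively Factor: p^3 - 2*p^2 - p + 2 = (p + 1)*(p^2 - 3*p + 2) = (p - 1)*(p + 1)*(p - 2)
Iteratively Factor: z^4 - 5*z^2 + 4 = (z + 1)*(z^3 - z^2 - 4*z + 4) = (z + 1)*(z + 2)*(z^2 - 3*z + 2) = (z - 1)*(z + 1)*(z + 2)*(z - 2)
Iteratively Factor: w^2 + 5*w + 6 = (w + 2)*(w + 3)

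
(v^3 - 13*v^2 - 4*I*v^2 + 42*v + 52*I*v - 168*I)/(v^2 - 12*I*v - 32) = (v^2 - 13*v + 42)/(v - 8*I)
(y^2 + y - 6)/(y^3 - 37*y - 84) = (y - 2)/(y^2 - 3*y - 28)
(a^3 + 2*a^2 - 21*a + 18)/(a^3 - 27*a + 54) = (a - 1)/(a - 3)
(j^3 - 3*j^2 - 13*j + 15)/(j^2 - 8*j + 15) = (j^2 + 2*j - 3)/(j - 3)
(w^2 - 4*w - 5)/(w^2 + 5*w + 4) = (w - 5)/(w + 4)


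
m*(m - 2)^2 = m^3 - 4*m^2 + 4*m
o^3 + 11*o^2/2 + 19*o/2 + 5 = (o + 1)*(o + 2)*(o + 5/2)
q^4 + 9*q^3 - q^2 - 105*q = q*(q - 3)*(q + 5)*(q + 7)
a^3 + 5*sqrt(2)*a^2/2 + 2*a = a*(a + sqrt(2)/2)*(a + 2*sqrt(2))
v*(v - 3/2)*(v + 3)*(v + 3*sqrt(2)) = v^4 + 3*v^3/2 + 3*sqrt(2)*v^3 - 9*v^2/2 + 9*sqrt(2)*v^2/2 - 27*sqrt(2)*v/2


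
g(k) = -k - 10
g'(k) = -1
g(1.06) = -11.06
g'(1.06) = -1.00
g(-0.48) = -9.52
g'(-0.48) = -1.00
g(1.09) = -11.09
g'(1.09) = -1.00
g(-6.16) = -3.84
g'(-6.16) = -1.00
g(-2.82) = -7.18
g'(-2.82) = -1.00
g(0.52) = -10.52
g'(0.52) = -1.00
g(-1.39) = -8.61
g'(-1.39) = -1.00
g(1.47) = -11.47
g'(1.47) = -1.00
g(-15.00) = 5.00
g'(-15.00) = -1.00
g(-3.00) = -7.00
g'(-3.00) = -1.00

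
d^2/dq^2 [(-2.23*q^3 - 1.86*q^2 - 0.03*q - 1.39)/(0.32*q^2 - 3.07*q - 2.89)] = (2.22044604925031e-16*q^5 - 49.820334*q^3 - 129.886158*q^2 - 103.724346*q - 59.30964)/(0.032768*q^6 - 0.943104*q^5 + 8.160096*q^4 - 11.899627*q^3 - 73.695867*q^2 - 76.922841*q - 24.137569)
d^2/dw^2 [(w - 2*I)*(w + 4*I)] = 2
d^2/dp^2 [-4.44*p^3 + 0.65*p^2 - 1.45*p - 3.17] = 1.3 - 26.64*p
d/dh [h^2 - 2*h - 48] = 2*h - 2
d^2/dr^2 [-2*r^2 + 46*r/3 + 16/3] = -4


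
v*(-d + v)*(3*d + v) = -3*d^2*v + 2*d*v^2 + v^3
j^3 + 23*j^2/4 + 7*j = j*(j + 7/4)*(j + 4)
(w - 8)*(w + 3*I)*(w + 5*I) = w^3 - 8*w^2 + 8*I*w^2 - 15*w - 64*I*w + 120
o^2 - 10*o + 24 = (o - 6)*(o - 4)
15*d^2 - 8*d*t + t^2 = (-5*d + t)*(-3*d + t)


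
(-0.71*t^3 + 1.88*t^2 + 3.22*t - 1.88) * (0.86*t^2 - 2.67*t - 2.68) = -0.6106*t^5 + 3.5125*t^4 - 0.347599999999999*t^3 - 15.2526*t^2 - 3.61*t + 5.0384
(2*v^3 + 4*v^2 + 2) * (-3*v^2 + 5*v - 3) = -6*v^5 - 2*v^4 + 14*v^3 - 18*v^2 + 10*v - 6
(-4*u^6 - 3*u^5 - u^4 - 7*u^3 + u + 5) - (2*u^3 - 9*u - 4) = -4*u^6 - 3*u^5 - u^4 - 9*u^3 + 10*u + 9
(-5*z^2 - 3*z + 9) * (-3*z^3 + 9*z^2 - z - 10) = 15*z^5 - 36*z^4 - 49*z^3 + 134*z^2 + 21*z - 90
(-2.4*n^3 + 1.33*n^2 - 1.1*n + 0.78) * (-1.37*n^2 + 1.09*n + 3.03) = 3.288*n^5 - 4.4381*n^4 - 4.3153*n^3 + 1.7623*n^2 - 2.4828*n + 2.3634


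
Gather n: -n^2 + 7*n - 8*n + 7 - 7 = -n^2 - n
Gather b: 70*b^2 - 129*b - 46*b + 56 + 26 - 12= 70*b^2 - 175*b + 70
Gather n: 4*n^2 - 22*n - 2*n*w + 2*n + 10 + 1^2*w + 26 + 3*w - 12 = 4*n^2 + n*(-2*w - 20) + 4*w + 24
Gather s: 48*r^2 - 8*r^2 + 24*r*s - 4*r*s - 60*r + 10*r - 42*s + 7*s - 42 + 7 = 40*r^2 - 50*r + s*(20*r - 35) - 35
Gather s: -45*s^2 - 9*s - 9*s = -45*s^2 - 18*s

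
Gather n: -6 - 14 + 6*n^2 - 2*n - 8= 6*n^2 - 2*n - 28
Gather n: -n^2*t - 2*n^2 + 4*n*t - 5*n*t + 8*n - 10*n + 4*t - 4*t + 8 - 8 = n^2*(-t - 2) + n*(-t - 2)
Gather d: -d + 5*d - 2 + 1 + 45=4*d + 44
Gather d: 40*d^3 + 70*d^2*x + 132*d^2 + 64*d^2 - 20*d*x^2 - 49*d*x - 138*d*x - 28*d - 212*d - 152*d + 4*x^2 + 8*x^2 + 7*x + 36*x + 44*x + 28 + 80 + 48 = 40*d^3 + d^2*(70*x + 196) + d*(-20*x^2 - 187*x - 392) + 12*x^2 + 87*x + 156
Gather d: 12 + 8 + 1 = 21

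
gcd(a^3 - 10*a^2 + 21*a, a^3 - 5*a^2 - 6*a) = a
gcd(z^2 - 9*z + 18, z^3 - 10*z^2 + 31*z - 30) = z - 3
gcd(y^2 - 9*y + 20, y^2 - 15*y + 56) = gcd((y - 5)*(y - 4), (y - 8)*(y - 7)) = 1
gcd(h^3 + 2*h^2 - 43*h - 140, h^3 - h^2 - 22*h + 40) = h + 5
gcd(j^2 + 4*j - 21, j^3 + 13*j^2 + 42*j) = j + 7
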